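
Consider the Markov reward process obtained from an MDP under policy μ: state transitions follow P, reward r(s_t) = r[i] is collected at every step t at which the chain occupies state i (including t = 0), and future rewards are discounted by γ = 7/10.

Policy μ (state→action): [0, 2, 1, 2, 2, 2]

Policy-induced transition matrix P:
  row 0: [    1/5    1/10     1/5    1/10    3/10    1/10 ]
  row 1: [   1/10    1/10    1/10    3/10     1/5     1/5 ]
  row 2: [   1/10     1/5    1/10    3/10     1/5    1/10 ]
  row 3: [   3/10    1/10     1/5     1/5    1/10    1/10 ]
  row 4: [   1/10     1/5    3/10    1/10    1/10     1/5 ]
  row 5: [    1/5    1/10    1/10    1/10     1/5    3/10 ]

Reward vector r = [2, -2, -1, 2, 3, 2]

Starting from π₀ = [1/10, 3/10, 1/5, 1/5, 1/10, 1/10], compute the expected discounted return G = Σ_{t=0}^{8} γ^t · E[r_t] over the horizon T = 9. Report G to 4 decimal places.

G = 2.8346

t=0: π = [0.1000, 0.3000, 0.2000, 0.2000, 0.1000, 0.1000], E[r] = 0.3000, γ^t·E[r] = 0.300000, running G = 0.300000
t=1: π = [0.1600, 0.1300, 0.1500, 0.2200, 0.1800, 0.1600], E[r] = 1.2100, γ^t·E[r] = 0.847000, running G = 1.147000
t=2: π = [0.1760, 0.1330, 0.1740, 0.1780, 0.1760, 0.1630], E[r] = 1.1220, γ^t·E[r] = 0.549780, running G = 1.696780
t=3: π = [0.1695, 0.1350, 0.1706, 0.1792, 0.1822, 0.1635], E[r] = 1.1304, γ^t·E[r] = 0.387727, running G = 2.084507
t=4: π = [0.1691, 0.1353, 0.1713, 0.1790, 0.1808, 0.1644], E[r] = 1.1258, γ^t·E[r] = 0.270295, running G = 2.354802
t=5: π = [0.1692, 0.1352, 0.1710, 0.1792, 0.1809, 0.1645], E[r] = 1.1271, γ^t·E[r] = 0.189439, running G = 2.544241
t=6: π = [0.1692, 0.1352, 0.1710, 0.1792, 0.1809, 0.1645], E[r] = 1.1271, γ^t·E[r] = 0.132598, running G = 2.676839
t=7: π = [0.1692, 0.1352, 0.1710, 0.1792, 0.1809, 0.1645], E[r] = 1.1271, γ^t·E[r] = 0.092821, running G = 2.769660
t=8: π = [0.1692, 0.1352, 0.1710, 0.1792, 0.1809, 0.1645], E[r] = 1.1271, γ^t·E[r] = 0.064974, running G = 2.834634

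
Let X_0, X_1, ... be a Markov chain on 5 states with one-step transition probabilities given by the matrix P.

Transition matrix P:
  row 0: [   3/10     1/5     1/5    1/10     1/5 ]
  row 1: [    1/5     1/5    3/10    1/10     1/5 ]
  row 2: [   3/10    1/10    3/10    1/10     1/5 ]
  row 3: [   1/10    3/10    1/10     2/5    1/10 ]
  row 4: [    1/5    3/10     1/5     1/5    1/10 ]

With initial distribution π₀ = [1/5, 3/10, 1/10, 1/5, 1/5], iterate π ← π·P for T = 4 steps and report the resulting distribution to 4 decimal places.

t=0: π = [0.2000, 0.3000, 0.1000, 0.2000, 0.2000]
t=1: π = [0.2100, 0.2300, 0.2200, 0.1800, 0.1600]
t=2: π = [0.2250, 0.2120, 0.2270, 0.1700, 0.1660]
t=3: π = [0.2282, 0.2109, 0.2269, 0.1676, 0.1664]
t=4: π = [0.2288, 0.2107, 0.2270, 0.1669, 0.1666]

π = [0.2288, 0.2107, 0.2270, 0.1669, 0.1666]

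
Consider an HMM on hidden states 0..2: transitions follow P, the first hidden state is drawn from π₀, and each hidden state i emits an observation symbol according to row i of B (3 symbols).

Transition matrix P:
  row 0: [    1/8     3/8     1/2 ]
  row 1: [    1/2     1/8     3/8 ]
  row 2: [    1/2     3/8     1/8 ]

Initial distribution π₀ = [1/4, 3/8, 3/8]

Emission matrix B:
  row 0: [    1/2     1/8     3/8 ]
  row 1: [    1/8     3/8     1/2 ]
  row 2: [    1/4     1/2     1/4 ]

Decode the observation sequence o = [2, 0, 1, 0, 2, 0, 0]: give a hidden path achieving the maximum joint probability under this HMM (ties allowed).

path = [1, 0, 2, 0, 1, 0, 2]

t=0: δ = [9.375e-02, 1.875e-01, 9.375e-02]  (obs o_0=2)
t=1: δ = [4.688e-02, 4.395e-03, 1.758e-02]  ψ = [1, 0, 1]  (obs o_1=0)
t=2: δ = [1.099e-03, 6.592e-03, 1.172e-02]  ψ = [2, 0, 0]  (obs o_2=1)
t=3: δ = [2.930e-03, 5.493e-04, 6.180e-04]  ψ = [2, 2, 1]  (obs o_3=0)
t=4: δ = [1.373e-04, 5.493e-04, 3.662e-04]  ψ = [0, 0, 0]  (obs o_4=2)
t=5: δ = [1.373e-04, 1.717e-05, 5.150e-05]  ψ = [1, 2, 1]  (obs o_5=0)
t=6: δ = [1.287e-05, 6.437e-06, 1.717e-05]  ψ = [2, 0, 0]  (obs o_6=0)
backtrack: best end state = 2; path = [1, 0, 2, 0, 1, 0, 2]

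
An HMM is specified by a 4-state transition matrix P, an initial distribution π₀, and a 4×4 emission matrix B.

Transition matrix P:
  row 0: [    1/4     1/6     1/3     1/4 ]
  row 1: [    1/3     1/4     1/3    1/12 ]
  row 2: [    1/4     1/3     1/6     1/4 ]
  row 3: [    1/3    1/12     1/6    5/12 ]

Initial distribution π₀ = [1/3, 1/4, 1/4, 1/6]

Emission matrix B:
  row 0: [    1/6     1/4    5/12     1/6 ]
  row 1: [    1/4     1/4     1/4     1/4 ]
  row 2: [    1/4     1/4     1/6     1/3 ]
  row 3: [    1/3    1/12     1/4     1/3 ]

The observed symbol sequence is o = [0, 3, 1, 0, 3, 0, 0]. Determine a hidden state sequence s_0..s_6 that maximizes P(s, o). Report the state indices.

path = [3, 3, 0, 3, 3, 3, 3]

t=0: δ = [5.556e-02, 6.250e-02, 6.250e-02, 5.556e-02]  (obs o_0=0)
t=1: δ = [3.472e-03, 5.208e-03, 6.944e-03, 7.716e-03]  ψ = [1, 2, 1, 3]  (obs o_1=3)
t=2: δ = [6.430e-04, 5.787e-04, 4.340e-04, 2.679e-04]  ψ = [3, 2, 1, 3]  (obs o_2=1)
t=3: δ = [3.215e-05, 3.617e-05, 5.358e-05, 5.358e-05]  ψ = [1, 1, 0, 0]  (obs o_3=0)
t=4: δ = [2.977e-06, 4.465e-06, 4.019e-06, 7.442e-06]  ψ = [3, 2, 1, 3]  (obs o_4=3)
t=5: δ = [4.135e-07, 3.349e-07, 3.721e-07, 1.034e-06]  ψ = [3, 2, 1, 3]  (obs o_5=0)
t=6: δ = [5.742e-08, 3.101e-08, 4.307e-08, 1.436e-07]  ψ = [3, 2, 3, 3]  (obs o_6=0)
backtrack: best end state = 3; path = [3, 3, 0, 3, 3, 3, 3]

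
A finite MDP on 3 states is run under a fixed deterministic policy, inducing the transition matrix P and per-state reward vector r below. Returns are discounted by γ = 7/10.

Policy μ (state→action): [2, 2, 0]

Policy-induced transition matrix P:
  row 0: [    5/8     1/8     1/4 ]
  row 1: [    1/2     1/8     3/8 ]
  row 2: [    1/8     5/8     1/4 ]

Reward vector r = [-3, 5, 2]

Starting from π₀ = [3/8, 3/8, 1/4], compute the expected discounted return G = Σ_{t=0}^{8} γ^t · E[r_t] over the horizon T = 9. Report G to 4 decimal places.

G = 2.4341

t=0: π = [0.3750, 0.3750, 0.2500], E[r] = 1.2500, γ^t·E[r] = 1.250000, running G = 1.250000
t=1: π = [0.4531, 0.2500, 0.2969], E[r] = 0.4844, γ^t·E[r] = 0.339063, running G = 1.589063
t=2: π = [0.4453, 0.2734, 0.2813], E[r] = 0.5938, γ^t·E[r] = 0.290938, running G = 1.880000
t=3: π = [0.4502, 0.2656, 0.2842], E[r] = 0.5459, γ^t·E[r] = 0.187243, running G = 2.067243
t=4: π = [0.4497, 0.2671, 0.2832], E[r] = 0.5527, γ^t·E[r] = 0.132712, running G = 2.199955
t=5: π = [0.4500, 0.2666, 0.2834], E[r] = 0.5497, γ^t·E[r] = 0.092395, running G = 2.292350
t=6: π = [0.4500, 0.2667, 0.2833], E[r] = 0.5502, γ^t·E[r] = 0.064727, running G = 2.357077
t=7: π = [0.4500, 0.2667, 0.2833], E[r] = 0.5500, γ^t·E[r] = 0.045294, running G = 2.402371
t=8: π = [0.4500, 0.2667, 0.2833], E[r] = 0.5500, γ^t·E[r] = 0.031707, running G = 2.434078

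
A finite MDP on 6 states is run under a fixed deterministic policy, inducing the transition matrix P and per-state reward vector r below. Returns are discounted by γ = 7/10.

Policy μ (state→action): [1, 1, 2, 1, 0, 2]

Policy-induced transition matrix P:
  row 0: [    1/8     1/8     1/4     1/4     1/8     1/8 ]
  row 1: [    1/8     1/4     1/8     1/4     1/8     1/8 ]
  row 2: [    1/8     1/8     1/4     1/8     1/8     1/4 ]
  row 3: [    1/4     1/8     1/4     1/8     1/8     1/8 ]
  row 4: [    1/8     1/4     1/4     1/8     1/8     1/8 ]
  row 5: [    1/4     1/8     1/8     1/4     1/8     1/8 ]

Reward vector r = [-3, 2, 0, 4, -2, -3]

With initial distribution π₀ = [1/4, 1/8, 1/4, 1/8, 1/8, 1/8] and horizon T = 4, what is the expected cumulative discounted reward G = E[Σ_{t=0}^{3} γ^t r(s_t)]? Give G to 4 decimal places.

G = -0.8383

t=0: π = [0.2500, 0.1250, 0.2500, 0.1250, 0.1250, 0.1250], E[r] = -0.6250, γ^t·E[r] = -0.625000, running G = -0.625000
t=1: π = [0.1563, 0.1563, 0.2188, 0.1875, 0.1250, 0.1563], E[r] = -0.1250, γ^t·E[r] = -0.087500, running G = -0.712500
t=2: π = [0.1680, 0.1602, 0.2109, 0.1836, 0.1250, 0.1523], E[r] = -0.1563, γ^t·E[r] = -0.076563, running G = -0.789063
t=3: π = [0.1670, 0.1606, 0.2109, 0.1851, 0.1250, 0.1514], E[r] = -0.1436, γ^t·E[r] = -0.049239, running G = -0.838302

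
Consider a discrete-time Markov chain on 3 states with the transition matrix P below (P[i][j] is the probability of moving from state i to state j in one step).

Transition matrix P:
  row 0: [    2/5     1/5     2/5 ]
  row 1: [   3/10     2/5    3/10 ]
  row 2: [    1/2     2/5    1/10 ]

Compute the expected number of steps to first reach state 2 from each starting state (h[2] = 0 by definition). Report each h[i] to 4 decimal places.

First-step conditioning: h[2] = 0; for i ≠ 2, h[i] = 1 + Σ_k P[i][k]·h[k].
  h[0] = 1 + 2/5·h[0] + 1/5·h[1]
  h[1] = 1 + 3/10·h[0] + 2/5·h[1]
Solving the 2×2 linear system over states ≠ 2 gives exactly h = [8/3, 3, 0] (h[2] = 0 is the target).

h = [2.6667, 3.0000, 0.0000]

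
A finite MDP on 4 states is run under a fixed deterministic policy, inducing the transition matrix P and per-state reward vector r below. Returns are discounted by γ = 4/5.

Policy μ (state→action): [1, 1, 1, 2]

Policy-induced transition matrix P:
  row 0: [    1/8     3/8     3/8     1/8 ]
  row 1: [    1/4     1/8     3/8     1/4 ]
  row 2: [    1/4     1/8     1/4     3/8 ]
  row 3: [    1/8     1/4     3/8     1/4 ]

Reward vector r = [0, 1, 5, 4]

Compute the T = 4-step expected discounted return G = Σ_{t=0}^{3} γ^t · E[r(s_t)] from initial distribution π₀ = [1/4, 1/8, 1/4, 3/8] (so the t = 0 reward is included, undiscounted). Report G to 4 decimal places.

G = 8.6294

t=0: π = [0.2500, 0.1250, 0.2500, 0.3750], E[r] = 2.8750, γ^t·E[r] = 2.875000, running G = 2.875000
t=1: π = [0.1719, 0.2344, 0.3438, 0.2500], E[r] = 2.9531, γ^t·E[r] = 2.362500, running G = 5.237500
t=2: π = [0.1973, 0.1992, 0.3320, 0.2715], E[r] = 2.9453, γ^t·E[r] = 1.885000, running G = 7.122500
t=3: π = [0.1914, 0.2083, 0.3335, 0.2668], E[r] = 2.9431, γ^t·E[r] = 1.506875, running G = 8.629375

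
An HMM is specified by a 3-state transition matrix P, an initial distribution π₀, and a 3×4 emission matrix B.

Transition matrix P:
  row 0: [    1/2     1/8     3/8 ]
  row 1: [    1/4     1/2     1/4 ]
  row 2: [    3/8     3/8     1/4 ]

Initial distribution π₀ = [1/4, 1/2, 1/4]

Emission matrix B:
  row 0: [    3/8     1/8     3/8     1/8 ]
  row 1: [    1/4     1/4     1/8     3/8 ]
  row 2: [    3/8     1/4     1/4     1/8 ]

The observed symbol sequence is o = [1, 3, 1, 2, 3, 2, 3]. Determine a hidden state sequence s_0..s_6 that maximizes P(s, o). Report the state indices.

path = [1, 1, 1, 1, 1, 1, 1]

t=0: δ = [3.125e-02, 1.250e-01, 6.250e-02]  (obs o_0=1)
t=1: δ = [3.906e-03, 2.344e-02, 3.906e-03]  ψ = [1, 1, 1]  (obs o_1=3)
t=2: δ = [7.324e-04, 2.930e-03, 1.465e-03]  ψ = [1, 1, 1]  (obs o_2=1)
t=3: δ = [2.747e-04, 1.831e-04, 1.831e-04]  ψ = [1, 1, 1]  (obs o_3=2)
t=4: δ = [1.717e-05, 3.433e-05, 1.287e-05]  ψ = [0, 1, 0]  (obs o_4=3)
t=5: δ = [3.219e-06, 2.146e-06, 2.146e-06]  ψ = [0, 1, 1]  (obs o_5=2)
t=6: δ = [2.012e-07, 4.023e-07, 1.509e-07]  ψ = [0, 1, 0]  (obs o_6=3)
backtrack: best end state = 1; path = [1, 1, 1, 1, 1, 1, 1]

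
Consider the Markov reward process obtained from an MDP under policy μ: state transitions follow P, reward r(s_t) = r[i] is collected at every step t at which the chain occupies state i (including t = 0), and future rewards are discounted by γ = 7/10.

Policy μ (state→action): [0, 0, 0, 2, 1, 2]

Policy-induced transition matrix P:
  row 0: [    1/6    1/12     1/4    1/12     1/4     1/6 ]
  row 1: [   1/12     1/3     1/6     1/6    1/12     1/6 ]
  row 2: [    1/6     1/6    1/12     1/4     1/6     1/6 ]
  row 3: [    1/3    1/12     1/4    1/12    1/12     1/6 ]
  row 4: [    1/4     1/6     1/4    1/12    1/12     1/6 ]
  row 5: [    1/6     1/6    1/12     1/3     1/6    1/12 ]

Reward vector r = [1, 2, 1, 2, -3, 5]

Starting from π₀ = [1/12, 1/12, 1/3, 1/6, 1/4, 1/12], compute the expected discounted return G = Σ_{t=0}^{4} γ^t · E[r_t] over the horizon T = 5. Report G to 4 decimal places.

G = 3.0547

t=0: π = [0.0833, 0.0833, 0.3333, 0.1667, 0.2500, 0.0833], E[r] = 0.5833, γ^t·E[r] = 0.583333, running G = 0.583333
t=1: π = [0.2083, 0.1597, 0.1736, 0.1667, 0.1319, 0.1597], E[r] = 1.4375, γ^t·E[r] = 1.006250, running G = 1.589583
t=2: π = [0.1921, 0.1620, 0.1811, 0.1655, 0.1458, 0.1534], E[r] = 1.3576, γ^t·E[r] = 0.665243, running G = 2.254826
t=3: π = [0.1929, 0.1639, 0.1807, 0.1654, 0.1432, 0.1539], E[r] = 1.3719, γ^t·E[r] = 0.470550, running G = 2.725376
t=4: π = [0.1925, 0.1641, 0.1806, 0.1656, 0.1434, 0.1538], E[r] = 1.3716, γ^t·E[r] = 0.329321, running G = 3.054697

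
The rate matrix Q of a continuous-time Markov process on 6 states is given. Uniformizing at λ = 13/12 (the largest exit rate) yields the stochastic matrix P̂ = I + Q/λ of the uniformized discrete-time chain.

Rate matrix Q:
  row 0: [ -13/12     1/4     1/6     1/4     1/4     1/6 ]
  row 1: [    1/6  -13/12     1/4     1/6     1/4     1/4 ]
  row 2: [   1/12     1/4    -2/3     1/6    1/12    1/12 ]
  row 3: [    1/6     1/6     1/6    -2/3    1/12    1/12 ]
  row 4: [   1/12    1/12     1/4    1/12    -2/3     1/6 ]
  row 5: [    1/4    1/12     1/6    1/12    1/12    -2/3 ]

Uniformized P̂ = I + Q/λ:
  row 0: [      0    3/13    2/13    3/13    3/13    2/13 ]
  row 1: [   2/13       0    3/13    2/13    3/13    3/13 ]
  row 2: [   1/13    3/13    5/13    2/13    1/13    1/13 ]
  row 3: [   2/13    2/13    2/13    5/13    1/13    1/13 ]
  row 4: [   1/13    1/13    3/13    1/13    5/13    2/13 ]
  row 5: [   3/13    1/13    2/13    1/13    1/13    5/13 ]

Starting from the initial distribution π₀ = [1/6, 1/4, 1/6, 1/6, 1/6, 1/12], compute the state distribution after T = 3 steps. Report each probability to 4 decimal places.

π = [0.1179, 0.1338, 0.2303, 0.1776, 0.1683, 0.1720]

t=0: π = [0.1667, 0.2500, 0.1667, 0.1667, 0.1667, 0.0833]
t=1: π = [0.1090, 0.1218, 0.2244, 0.1859, 0.1923, 0.1667]
t=2: π = [0.1179, 0.1331, 0.2298, 0.1775, 0.1716, 0.1701]
t=3: π = [0.1179, 0.1338, 0.2303, 0.1776, 0.1683, 0.1720]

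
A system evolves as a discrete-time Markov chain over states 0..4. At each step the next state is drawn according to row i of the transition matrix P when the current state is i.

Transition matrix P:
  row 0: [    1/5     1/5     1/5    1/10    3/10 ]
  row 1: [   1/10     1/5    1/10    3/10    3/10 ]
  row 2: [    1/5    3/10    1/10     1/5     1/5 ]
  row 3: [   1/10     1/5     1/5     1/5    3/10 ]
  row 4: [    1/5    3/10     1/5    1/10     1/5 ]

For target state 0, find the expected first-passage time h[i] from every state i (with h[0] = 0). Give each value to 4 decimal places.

h = [0.0000, 7.1098, 6.4740, 7.0520, 6.4162]

First-step conditioning: h[0] = 0; for i ≠ 0, h[i] = 1 + Σ_k P[i][k]·h[k].
  h[1] = 1 + 1/5·h[1] + 1/10·h[2] + 3/10·h[3] + 3/10·h[4]
  h[2] = 1 + 3/10·h[1] + 1/10·h[2] + 1/5·h[3] + 1/5·h[4]
  h[3] = 1 + 1/5·h[1] + 1/5·h[2] + 1/5·h[3] + 3/10·h[4]
  h[4] = 1 + 3/10·h[1] + 1/5·h[2] + 1/10·h[3] + 1/5·h[4]
Solving the 4×4 linear system over states ≠ 0 gives exactly h = [0, 1230/173, 1120/173, 1220/173, 1110/173] (h[0] = 0 is the target).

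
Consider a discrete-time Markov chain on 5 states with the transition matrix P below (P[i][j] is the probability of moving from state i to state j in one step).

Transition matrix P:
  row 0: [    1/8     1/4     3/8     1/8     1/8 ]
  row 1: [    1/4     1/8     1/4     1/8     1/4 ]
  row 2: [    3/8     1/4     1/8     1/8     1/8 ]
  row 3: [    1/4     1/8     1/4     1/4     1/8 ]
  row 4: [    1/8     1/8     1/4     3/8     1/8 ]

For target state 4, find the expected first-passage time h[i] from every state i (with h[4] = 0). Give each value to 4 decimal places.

First-step conditioning: h[4] = 0; for i ≠ 4, h[i] = 1 + Σ_k P[i][k]·h[k].
  h[0] = 1 + 1/8·h[0] + 1/4·h[1] + 3/8·h[2] + 1/8·h[3]
  h[1] = 1 + 1/4·h[0] + 1/8·h[1] + 1/4·h[2] + 1/8·h[3]
  h[2] = 1 + 3/8·h[0] + 1/4·h[1] + 1/8·h[2] + 1/8·h[3]
  h[3] = 1 + 1/4·h[0] + 1/8·h[1] + 1/4·h[2] + 1/4·h[3]
Solving the 4×4 linear system over states ≠ 4 gives exactly h = [126/19, 112/19, 126/19, 128/19, 0] (h[4] = 0 is the target).

h = [6.6316, 5.8947, 6.6316, 6.7368, 0.0000]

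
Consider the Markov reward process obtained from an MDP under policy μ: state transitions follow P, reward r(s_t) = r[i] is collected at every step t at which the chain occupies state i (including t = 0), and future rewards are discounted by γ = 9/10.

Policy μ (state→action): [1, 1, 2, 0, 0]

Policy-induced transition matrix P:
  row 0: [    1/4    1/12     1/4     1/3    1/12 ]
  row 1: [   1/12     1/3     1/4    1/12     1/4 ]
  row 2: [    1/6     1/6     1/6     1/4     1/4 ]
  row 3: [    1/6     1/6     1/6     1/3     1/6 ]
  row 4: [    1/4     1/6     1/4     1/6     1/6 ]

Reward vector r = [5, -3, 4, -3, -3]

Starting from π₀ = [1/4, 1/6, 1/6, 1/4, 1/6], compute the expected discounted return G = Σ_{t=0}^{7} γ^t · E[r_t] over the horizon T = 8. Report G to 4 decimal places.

G = -0.0495

t=0: π = [0.2500, 0.1667, 0.1667, 0.2500, 0.1667], E[r] = 0.1667, γ^t·E[r] = 0.166667, running G = 0.166667
t=1: π = [0.1875, 0.1736, 0.2153, 0.2500, 0.1736], E[r] = 0.0069, γ^t·E[r] = 0.006250, running G = 0.172917
t=2: π = [0.1823, 0.1800, 0.2112, 0.2431, 0.1834], E[r] = -0.0631, γ^t·E[r] = -0.051094, running G = 0.121823
t=3: π = [0.1821, 0.1815, 0.2121, 0.2402, 0.1841], E[r] = -0.0578, γ^t·E[r] = -0.042152, running G = 0.079671
t=4: π = [0.1821, 0.1817, 0.2123, 0.2396, 0.1843], E[r] = -0.0573, γ^t·E[r] = -0.037623, running G = 0.042047
t=5: π = [0.1821, 0.1818, 0.2123, 0.2395, 0.1843], E[r] = -0.0572, γ^t·E[r] = -0.033779, running G = 0.008268
t=6: π = [0.1820, 0.1818, 0.2123, 0.2395, 0.1843], E[r] = -0.0572, γ^t·E[r] = -0.030382, running G = -0.022114
t=7: π = [0.1820, 0.1818, 0.2123, 0.2395, 0.1843], E[r] = -0.0572, γ^t·E[r] = -0.027341, running G = -0.049455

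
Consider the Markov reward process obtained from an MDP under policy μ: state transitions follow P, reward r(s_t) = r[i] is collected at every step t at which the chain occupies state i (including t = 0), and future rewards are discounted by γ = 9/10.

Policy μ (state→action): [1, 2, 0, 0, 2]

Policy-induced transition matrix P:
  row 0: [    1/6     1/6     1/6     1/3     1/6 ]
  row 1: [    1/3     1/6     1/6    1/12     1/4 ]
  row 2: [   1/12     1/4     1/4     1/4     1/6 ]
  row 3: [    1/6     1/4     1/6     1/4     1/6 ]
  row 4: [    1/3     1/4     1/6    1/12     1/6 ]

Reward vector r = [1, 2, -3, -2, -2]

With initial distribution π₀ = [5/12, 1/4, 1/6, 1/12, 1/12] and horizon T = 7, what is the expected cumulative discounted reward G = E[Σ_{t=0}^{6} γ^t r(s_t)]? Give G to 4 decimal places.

t=0: π = [0.4167, 0.2500, 0.1667, 0.0833, 0.0833], E[r] = 0.0833, γ^t·E[r] = 0.083333, running G = 0.083333
t=1: π = [0.2083, 0.1944, 0.1806, 0.2292, 0.1875], E[r] = -0.7778, γ^t·E[r] = -0.700000, running G = -0.616667
t=2: π = [0.2153, 0.2164, 0.1817, 0.2037, 0.1829], E[r] = -0.6701, γ^t·E[r] = -0.542813, running G = -1.159479
t=3: π = [0.2181, 0.2140, 0.1818, 0.2014, 0.1847], E[r] = -0.6715, γ^t·E[r] = -0.489516, running G = -1.648995
t=4: π = [0.2180, 0.2140, 0.1818, 0.2017, 0.1845], E[r] = -0.6719, γ^t·E[r] = -0.440859, running G = -2.089854
t=5: π = [0.2179, 0.2140, 0.1818, 0.2017, 0.1845], E[r] = -0.6720, γ^t·E[r] = -0.396817, running G = -2.486671
t=6: π = [0.2179, 0.2140, 0.1818, 0.2017, 0.1845], E[r] = -0.6720, γ^t·E[r] = -0.357128, running G = -2.843799

G = -2.8438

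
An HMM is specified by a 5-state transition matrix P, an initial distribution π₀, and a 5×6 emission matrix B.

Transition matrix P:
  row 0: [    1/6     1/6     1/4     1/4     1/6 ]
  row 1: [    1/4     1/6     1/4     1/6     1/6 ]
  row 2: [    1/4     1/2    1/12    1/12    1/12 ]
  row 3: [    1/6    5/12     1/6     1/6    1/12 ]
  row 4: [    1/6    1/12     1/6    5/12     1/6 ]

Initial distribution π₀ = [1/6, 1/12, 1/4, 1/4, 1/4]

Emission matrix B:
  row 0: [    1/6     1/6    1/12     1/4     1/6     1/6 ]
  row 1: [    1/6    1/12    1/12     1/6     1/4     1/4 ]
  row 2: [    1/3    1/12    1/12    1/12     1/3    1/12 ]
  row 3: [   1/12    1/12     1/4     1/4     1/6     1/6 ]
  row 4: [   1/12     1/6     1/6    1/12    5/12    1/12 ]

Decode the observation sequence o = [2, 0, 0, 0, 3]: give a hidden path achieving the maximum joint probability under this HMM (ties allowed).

path = [3, 2, 1, 2, 1]

t=0: δ = [1.389e-02, 6.944e-03, 2.083e-02, 6.250e-02, 4.167e-02]  (obs o_0=2)
t=1: δ = [1.736e-03, 4.340e-03, 3.472e-03, 1.447e-03, 5.787e-04]  ψ = [3, 3, 3, 4, 4]  (obs o_1=0)
t=2: δ = [1.808e-04, 2.894e-04, 3.617e-04, 6.028e-05, 6.028e-05]  ψ = [1, 2, 1, 1, 1]  (obs o_2=0)
t=3: δ = [1.507e-05, 3.014e-05, 2.411e-05, 4.019e-06, 4.019e-06]  ψ = [2, 2, 1, 1, 1]  (obs o_3=0)
t=4: δ = [1.884e-06, 2.009e-06, 6.279e-07, 1.256e-06, 4.186e-07]  ψ = [1, 2, 1, 1, 1]  (obs o_4=3)
backtrack: best end state = 1; path = [3, 2, 1, 2, 1]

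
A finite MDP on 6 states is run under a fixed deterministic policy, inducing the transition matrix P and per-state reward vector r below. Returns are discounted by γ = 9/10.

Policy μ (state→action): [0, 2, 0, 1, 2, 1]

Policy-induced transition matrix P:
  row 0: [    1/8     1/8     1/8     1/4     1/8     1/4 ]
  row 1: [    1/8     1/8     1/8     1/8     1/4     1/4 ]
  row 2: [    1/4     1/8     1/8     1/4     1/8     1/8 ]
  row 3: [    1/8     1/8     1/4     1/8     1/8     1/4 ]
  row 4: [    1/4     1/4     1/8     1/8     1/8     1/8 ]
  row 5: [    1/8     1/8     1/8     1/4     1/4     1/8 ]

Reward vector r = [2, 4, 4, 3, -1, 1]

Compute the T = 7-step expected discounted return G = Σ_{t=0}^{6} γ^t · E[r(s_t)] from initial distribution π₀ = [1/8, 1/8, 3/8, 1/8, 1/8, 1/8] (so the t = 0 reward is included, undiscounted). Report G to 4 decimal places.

t=0: π = [0.1250, 0.1250, 0.3750, 0.1250, 0.1250, 0.1250], E[r] = 2.6250, γ^t·E[r] = 2.625000, running G = 2.625000
t=1: π = [0.1875, 0.1406, 0.1406, 0.2031, 0.1563, 0.1719], E[r] = 2.1250, γ^t·E[r] = 1.912500, running G = 4.537500
t=2: π = [0.1621, 0.1445, 0.1504, 0.1875, 0.1641, 0.1914], E[r] = 2.0938, γ^t·E[r] = 1.695938, running G = 6.233438
t=3: π = [0.1643, 0.1455, 0.1484, 0.1880, 0.1670, 0.1868], E[r] = 2.0881, γ^t·E[r] = 1.522250, running G = 7.755688
t=4: π = [0.1644, 0.1459, 0.1485, 0.1874, 0.1665, 0.1872], E[r] = 2.0894, γ^t·E[r] = 1.370826, running G = 9.126514
t=5: π = [0.1644, 0.1458, 0.1484, 0.1875, 0.1666, 0.1872], E[r] = 2.0889, γ^t·E[r] = 1.233464, running G = 10.359978
t=6: π = [0.1644, 0.1458, 0.1484, 0.1875, 0.1666, 0.1872], E[r] = 2.0889, γ^t·E[r] = 1.110148, running G = 11.470127

G = 11.4701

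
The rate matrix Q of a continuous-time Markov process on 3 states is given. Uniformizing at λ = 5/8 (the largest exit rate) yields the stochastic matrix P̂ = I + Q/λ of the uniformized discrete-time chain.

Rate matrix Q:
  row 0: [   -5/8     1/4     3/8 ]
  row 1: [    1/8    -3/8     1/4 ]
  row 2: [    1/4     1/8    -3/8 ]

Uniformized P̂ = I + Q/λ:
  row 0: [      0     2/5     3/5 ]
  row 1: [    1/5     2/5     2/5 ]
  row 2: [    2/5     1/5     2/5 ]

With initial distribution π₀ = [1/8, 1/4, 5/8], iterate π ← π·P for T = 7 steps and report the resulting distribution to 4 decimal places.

π = [0.2414, 0.3103, 0.4482]

t=0: π = [0.1250, 0.2500, 0.6250]
t=1: π = [0.3000, 0.2750, 0.4250]
t=2: π = [0.2250, 0.3150, 0.4600]
t=3: π = [0.2470, 0.3080, 0.4450]
t=4: π = [0.2396, 0.3110, 0.4494]
t=5: π = [0.2420, 0.3101, 0.4479]
t=6: π = [0.2412, 0.3104, 0.4484]
t=7: π = [0.2414, 0.3103, 0.4482]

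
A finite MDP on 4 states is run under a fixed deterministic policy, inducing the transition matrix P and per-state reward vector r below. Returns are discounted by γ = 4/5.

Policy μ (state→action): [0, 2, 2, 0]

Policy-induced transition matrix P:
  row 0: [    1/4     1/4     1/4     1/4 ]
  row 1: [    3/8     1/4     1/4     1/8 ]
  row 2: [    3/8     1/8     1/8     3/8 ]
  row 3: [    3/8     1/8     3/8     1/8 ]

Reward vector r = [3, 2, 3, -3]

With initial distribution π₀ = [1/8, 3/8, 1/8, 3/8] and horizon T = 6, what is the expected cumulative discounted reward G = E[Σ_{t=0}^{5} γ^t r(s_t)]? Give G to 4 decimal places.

G = 4.4788

t=0: π = [0.1250, 0.3750, 0.1250, 0.3750], E[r] = 0.3750, γ^t·E[r] = 0.375000, running G = 0.375000
t=1: π = [0.3594, 0.1875, 0.2813, 0.1719], E[r] = 1.7813, γ^t·E[r] = 1.425000, running G = 1.800000
t=2: π = [0.3301, 0.1934, 0.2363, 0.2402], E[r] = 1.3652, γ^t·E[r] = 0.873750, running G = 2.673750
t=3: π = [0.3337, 0.1904, 0.2505, 0.2253], E[r] = 1.4575, γ^t·E[r] = 0.746250, running G = 3.420000
t=4: π = [0.3333, 0.1905, 0.2469, 0.2293], E[r] = 1.4334, γ^t·E[r] = 0.587138, running G = 4.007138
t=5: π = [0.3333, 0.1905, 0.2478, 0.2284], E[r] = 1.4393, γ^t·E[r] = 0.471623, running G = 4.478760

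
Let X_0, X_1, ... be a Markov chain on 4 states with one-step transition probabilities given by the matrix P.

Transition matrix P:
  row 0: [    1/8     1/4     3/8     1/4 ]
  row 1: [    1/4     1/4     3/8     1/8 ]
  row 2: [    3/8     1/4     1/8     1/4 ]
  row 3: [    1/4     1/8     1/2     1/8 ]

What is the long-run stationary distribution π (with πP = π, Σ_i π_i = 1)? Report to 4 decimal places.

π = [0.2577, 0.2254, 0.3197, 0.1972]

Balance equations π_j = Σ_i π_i·P[i][j]:
  π_0 = 1/8·π_0 + 1/4·π_1 + 3/8·π_2 + 1/4·π_3
  π_1 = 1/4·π_0 + 1/4·π_1 + 1/4·π_2 + 1/8·π_3
  π_2 = 3/8·π_0 + 3/8·π_1 + 1/8·π_2 + 1/2·π_3
  normalize: π_0 + π_1 + π_2 + π_3 = 1
Solving the linear system gives exactly π = [183/710, 16/71, 227/710, 14/71].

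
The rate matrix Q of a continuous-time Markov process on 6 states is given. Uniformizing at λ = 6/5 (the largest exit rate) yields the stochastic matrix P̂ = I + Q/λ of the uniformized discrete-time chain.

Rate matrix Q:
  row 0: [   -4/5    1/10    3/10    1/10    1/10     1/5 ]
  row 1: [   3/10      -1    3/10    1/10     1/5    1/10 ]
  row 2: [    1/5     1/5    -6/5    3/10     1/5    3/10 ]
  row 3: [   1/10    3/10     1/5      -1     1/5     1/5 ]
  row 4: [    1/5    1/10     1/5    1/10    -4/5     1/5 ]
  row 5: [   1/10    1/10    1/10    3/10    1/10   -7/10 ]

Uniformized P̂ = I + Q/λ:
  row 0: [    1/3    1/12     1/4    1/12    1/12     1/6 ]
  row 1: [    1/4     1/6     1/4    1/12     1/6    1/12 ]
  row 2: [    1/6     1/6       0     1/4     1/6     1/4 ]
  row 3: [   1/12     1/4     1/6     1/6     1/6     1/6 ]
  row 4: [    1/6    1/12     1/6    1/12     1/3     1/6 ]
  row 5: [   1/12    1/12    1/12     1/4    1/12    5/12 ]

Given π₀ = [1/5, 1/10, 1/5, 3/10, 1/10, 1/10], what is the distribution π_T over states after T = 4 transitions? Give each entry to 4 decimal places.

π = [0.1756, 0.1332, 0.1491, 0.1584, 0.1602, 0.2235]

t=0: π = [0.2000, 0.1000, 0.2000, 0.3000, 0.1000, 0.1000]
t=1: π = [0.1750, 0.1583, 0.1500, 0.1583, 0.1583, 0.2000]
t=2: π = [0.1792, 0.1354, 0.1528, 0.1549, 0.1618, 0.2160]
t=3: π = [0.1769, 0.1332, 0.1494, 0.1577, 0.1607, 0.2221]
t=4: π = [0.1756, 0.1332, 0.1491, 0.1584, 0.1602, 0.2235]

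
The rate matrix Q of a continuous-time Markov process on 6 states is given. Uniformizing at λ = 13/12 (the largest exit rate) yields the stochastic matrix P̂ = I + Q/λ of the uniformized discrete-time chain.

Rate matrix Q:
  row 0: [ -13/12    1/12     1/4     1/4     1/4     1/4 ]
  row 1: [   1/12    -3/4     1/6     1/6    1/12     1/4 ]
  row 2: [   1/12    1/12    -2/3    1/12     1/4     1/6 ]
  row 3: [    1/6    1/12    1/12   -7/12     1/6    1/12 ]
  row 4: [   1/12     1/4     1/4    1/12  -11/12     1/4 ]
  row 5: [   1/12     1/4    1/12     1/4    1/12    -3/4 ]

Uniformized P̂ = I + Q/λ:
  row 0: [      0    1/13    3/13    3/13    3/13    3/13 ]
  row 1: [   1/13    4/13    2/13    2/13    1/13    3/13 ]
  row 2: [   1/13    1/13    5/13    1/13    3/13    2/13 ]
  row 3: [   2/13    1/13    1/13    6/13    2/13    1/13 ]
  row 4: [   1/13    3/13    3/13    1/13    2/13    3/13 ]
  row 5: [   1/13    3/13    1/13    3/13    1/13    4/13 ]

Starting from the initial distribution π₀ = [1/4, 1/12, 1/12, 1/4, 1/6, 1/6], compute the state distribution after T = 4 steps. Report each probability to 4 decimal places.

π = [0.0871, 0.1686, 0.1815, 0.2182, 0.1464, 0.1982]

t=0: π = [0.2500, 0.0833, 0.0833, 0.2500, 0.1667, 0.1667]
t=1: π = [0.0769, 0.1474, 0.1731, 0.2436, 0.1603, 0.1987]
t=2: π = [0.0897, 0.1662, 0.1780, 0.2244, 0.1464, 0.1953]
t=3: π = [0.0873, 0.1678, 0.1808, 0.2198, 0.1466, 0.1976]
t=4: π = [0.0871, 0.1686, 0.1815, 0.2182, 0.1464, 0.1982]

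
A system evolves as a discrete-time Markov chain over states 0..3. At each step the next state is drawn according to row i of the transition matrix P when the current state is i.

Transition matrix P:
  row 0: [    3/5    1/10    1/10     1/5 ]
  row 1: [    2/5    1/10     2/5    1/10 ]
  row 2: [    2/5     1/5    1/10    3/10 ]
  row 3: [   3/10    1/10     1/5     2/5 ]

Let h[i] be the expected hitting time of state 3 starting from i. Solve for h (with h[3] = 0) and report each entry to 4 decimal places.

First-step conditioning: h[3] = 0; for i ≠ 3, h[i] = 1 + Σ_k P[i][k]·h[k].
  h[0] = 1 + 3/5·h[0] + 1/10·h[1] + 1/10·h[2]
  h[1] = 1 + 2/5·h[0] + 1/10·h[1] + 2/5·h[2]
  h[2] = 1 + 2/5·h[0] + 1/5·h[1] + 1/10·h[2]
Solving the 3×3 linear system over states ≠ 3 gives exactly h = [485/98, 260/49, 220/49, 0] (h[3] = 0 is the target).

h = [4.9490, 5.3061, 4.4898, 0.0000]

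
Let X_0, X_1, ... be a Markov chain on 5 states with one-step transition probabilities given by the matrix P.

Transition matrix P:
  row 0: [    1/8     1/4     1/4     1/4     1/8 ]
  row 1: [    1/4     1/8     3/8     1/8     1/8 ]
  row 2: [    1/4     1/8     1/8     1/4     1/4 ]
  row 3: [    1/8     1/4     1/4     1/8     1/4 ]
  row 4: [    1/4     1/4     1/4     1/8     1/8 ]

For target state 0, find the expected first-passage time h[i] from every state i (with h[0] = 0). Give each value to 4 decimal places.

First-step conditioning: h[0] = 0; for i ≠ 0, h[i] = 1 + Σ_k P[i][k]·h[k].
  h[1] = 1 + 1/8·h[1] + 3/8·h[2] + 1/8·h[3] + 1/8·h[4]
  h[2] = 1 + 1/8·h[1] + 1/8·h[2] + 1/4·h[3] + 1/4·h[4]
  h[3] = 1 + 1/4·h[1] + 1/4·h[2] + 1/8·h[3] + 1/4·h[4]
  h[4] = 1 + 1/4·h[1] + 1/4·h[2] + 1/8·h[3] + 1/8·h[4]
Solving the 4×4 linear system over states ≠ 0 gives exactly h = [0, 2628/605, 532/121, 2952/605, 2624/605] (h[0] = 0 is the target).

h = [0.0000, 4.3438, 4.3967, 4.8793, 4.3372]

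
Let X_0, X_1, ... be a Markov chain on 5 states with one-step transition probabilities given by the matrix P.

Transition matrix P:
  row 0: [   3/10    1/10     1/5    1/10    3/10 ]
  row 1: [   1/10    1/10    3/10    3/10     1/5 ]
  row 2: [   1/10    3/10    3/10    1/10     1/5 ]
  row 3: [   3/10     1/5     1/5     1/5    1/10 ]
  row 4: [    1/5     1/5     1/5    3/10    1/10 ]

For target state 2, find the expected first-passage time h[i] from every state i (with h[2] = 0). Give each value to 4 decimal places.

First-step conditioning: h[2] = 0; for i ≠ 2, h[i] = 1 + Σ_k P[i][k]·h[k].
  h[0] = 1 + 3/10·h[0] + 1/10·h[1] + 1/10·h[3] + 3/10·h[4]
  h[1] = 1 + 1/10·h[0] + 1/10·h[1] + 3/10·h[3] + 1/5·h[4]
  h[3] = 1 + 3/10·h[0] + 1/5·h[1] + 1/5·h[3] + 1/10·h[4]
  h[4] = 1 + 1/5·h[0] + 1/5·h[1] + 3/10·h[3] + 1/10·h[4]
Solving the 4×4 linear system over states ≠ 2 gives exactly h = [11110/2377, 9990/2377, 0, 11010/2377, 11000/2377] (h[2] = 0 is the target).

h = [4.6740, 4.2028, 0.0000, 4.6319, 4.6277]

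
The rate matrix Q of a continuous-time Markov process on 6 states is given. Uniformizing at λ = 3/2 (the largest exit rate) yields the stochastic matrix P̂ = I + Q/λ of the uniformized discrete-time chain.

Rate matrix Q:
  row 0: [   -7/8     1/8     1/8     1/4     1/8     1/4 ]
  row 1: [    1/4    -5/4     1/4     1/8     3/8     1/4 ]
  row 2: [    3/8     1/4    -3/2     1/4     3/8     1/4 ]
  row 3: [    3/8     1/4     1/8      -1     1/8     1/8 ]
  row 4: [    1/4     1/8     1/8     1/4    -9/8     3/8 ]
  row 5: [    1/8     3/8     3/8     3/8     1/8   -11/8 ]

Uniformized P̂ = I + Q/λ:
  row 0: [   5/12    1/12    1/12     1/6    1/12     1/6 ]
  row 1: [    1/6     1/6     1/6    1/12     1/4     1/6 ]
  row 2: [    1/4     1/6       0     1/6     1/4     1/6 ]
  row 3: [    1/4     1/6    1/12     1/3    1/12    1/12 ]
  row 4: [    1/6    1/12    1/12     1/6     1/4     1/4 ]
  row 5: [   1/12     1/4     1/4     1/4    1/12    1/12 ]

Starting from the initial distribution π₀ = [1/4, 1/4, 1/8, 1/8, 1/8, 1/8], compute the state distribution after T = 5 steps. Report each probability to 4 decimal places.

π = [0.2401, 0.1465, 0.1113, 0.2003, 0.1516, 0.1501]

t=0: π = [0.2500, 0.2500, 0.1250, 0.1250, 0.1250, 0.1250]
t=1: π = [0.2396, 0.1458, 0.1146, 0.1771, 0.1667, 0.1563]
t=2: π = [0.2378, 0.1458, 0.1120, 0.1970, 0.1545, 0.1528]
t=3: π = [0.2391, 0.1467, 0.1116, 0.2001, 0.1521, 0.1504]
t=4: π = [0.2399, 0.1466, 0.1113, 0.2003, 0.1517, 0.1501]
t=5: π = [0.2401, 0.1465, 0.1113, 0.2003, 0.1516, 0.1501]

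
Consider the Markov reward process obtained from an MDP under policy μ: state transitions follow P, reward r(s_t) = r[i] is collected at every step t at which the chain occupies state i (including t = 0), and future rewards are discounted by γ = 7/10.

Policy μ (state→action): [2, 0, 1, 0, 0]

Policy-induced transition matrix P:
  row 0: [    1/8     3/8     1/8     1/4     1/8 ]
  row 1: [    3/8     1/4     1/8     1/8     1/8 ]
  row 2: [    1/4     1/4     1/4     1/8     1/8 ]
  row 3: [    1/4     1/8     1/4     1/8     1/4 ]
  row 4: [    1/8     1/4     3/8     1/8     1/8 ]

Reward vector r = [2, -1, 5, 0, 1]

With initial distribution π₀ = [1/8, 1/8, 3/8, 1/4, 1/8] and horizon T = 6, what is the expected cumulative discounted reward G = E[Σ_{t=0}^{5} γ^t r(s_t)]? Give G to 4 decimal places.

G = 4.9444

t=0: π = [0.1250, 0.1250, 0.3750, 0.2500, 0.1250], E[r] = 2.1250, γ^t·E[r] = 2.125000, running G = 2.125000
t=1: π = [0.2344, 0.2344, 0.2344, 0.1406, 0.1563], E[r] = 1.5625, γ^t·E[r] = 1.093750, running G = 3.218750
t=2: π = [0.2305, 0.2617, 0.2109, 0.1543, 0.1426], E[r] = 1.3965, γ^t·E[r] = 0.684277, running G = 3.903027
t=3: π = [0.2361, 0.2595, 0.2063, 0.1538, 0.1443], E[r] = 1.3884, γ^t·E[r] = 0.476231, running G = 4.379258
t=4: π = [0.2349, 0.2603, 0.2061, 0.1545, 0.1442], E[r] = 1.3842, γ^t·E[r] = 0.332336, running G = 4.711594
t=5: π = [0.2351, 0.2600, 0.2061, 0.1544, 0.1443], E[r] = 1.3852, γ^t·E[r] = 0.232813, running G = 4.944406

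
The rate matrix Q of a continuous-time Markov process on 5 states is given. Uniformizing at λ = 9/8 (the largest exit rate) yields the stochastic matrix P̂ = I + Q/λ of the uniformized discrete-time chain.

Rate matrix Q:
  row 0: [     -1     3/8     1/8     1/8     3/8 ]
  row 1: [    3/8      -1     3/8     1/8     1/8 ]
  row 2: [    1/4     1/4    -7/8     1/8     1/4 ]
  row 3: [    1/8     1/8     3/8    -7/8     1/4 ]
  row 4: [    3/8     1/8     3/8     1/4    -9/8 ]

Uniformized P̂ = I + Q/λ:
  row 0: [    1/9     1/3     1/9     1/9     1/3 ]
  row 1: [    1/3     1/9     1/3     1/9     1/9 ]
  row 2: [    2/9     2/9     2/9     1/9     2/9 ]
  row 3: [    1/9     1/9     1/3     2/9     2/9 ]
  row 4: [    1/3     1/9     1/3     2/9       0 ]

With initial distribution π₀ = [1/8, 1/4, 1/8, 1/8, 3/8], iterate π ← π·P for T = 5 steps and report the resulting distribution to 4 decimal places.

t=0: π = [0.1250, 0.2500, 0.1250, 0.1250, 0.3750]
t=1: π = [0.2639, 0.1528, 0.2917, 0.1667, 0.1250]
t=2: π = [0.2052, 0.2022, 0.2423, 0.1435, 0.2068]
t=3: π = [0.2289, 0.1836, 0.2608, 0.1500, 0.1766]
t=4: π = [0.2201, 0.1910, 0.2535, 0.1474, 0.1880]
t=5: π = [0.2235, 0.1882, 0.2562, 0.1484, 0.1837]

π = [0.2235, 0.1882, 0.2562, 0.1484, 0.1837]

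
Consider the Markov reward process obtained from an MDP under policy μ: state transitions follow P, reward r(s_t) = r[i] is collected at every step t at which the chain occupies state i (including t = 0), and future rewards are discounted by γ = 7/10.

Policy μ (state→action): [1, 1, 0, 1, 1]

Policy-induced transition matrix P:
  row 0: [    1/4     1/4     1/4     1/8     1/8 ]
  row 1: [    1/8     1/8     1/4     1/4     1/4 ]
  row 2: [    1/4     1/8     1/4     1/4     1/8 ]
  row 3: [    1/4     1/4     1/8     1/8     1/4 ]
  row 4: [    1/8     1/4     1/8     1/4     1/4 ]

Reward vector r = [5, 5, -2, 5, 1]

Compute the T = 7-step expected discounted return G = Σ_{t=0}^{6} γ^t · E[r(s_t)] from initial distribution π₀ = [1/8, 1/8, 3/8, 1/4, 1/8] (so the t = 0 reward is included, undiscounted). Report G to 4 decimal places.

t=0: π = [0.1250, 0.1250, 0.3750, 0.2500, 0.1250], E[r] = 1.8750, γ^t·E[r] = 1.875000, running G = 1.875000
t=1: π = [0.2188, 0.1875, 0.2031, 0.2031, 0.1875], E[r] = 2.8281, γ^t·E[r] = 1.979688, running G = 3.854688
t=2: π = [0.2031, 0.2012, 0.2012, 0.1973, 0.1973], E[r] = 2.8027, γ^t·E[r] = 1.373340, running G = 5.228027
t=3: π = [0.2002, 0.1997, 0.2007, 0.2000, 0.1995], E[r] = 2.7974, γ^t·E[r] = 0.959496, running G = 6.187523
t=4: π = [0.2001, 0.2000, 0.2001, 0.2000, 0.1999], E[r] = 2.7999, γ^t·E[r] = 0.672262, running G = 6.859785
t=5: π = [0.2000, 0.2000, 0.2000, 0.2000, 0.2000], E[r] = 2.8000, γ^t·E[r] = 0.470592, running G = 7.330377
t=6: π = [0.2000, 0.2000, 0.2000, 0.2000, 0.2000], E[r] = 2.8000, γ^t·E[r] = 0.329416, running G = 7.659793

G = 7.6598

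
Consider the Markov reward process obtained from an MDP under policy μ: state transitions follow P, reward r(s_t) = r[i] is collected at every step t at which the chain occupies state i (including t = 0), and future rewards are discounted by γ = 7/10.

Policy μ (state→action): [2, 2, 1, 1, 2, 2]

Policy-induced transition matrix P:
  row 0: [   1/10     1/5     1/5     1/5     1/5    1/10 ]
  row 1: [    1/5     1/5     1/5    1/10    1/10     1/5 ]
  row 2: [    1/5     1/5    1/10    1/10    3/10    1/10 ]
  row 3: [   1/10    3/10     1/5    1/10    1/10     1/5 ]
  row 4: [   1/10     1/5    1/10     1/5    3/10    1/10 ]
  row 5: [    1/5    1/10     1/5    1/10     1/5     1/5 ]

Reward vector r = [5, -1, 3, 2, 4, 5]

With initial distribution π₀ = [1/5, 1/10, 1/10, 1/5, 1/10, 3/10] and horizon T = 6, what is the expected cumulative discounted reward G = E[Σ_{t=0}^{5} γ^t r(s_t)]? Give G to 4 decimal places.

G = 9.1143

t=0: π = [0.2000, 0.1000, 0.1000, 0.2000, 0.1000, 0.3000], E[r] = 3.5000, γ^t·E[r] = 3.500000, running G = 3.500000
t=1: π = [0.1500, 0.1900, 0.1800, 0.1300, 0.1900, 0.1600], E[r] = 2.9200, γ^t·E[r] = 2.044000, running G = 5.544000
t=2: π = [0.1530, 0.1970, 0.1630, 0.1340, 0.2050, 0.1480], E[r] = 2.8850, γ^t·E[r] = 1.413650, running G = 6.957650
t=3: π = [0.1508, 0.1986, 0.1632, 0.1358, 0.2037, 0.1479], E[r] = 2.8709, γ^t·E[r] = 0.984719, running G = 7.942369
t=4: π = [0.1510, 0.1988, 0.1633, 0.1355, 0.2033, 0.1482], E[r] = 2.8710, γ^t·E[r] = 0.689337, running G = 8.631705
t=5: π = [0.1510, 0.1987, 0.1633, 0.1354, 0.2032, 0.1482], E[r] = 2.8715, γ^t·E[r] = 0.482610, running G = 9.114315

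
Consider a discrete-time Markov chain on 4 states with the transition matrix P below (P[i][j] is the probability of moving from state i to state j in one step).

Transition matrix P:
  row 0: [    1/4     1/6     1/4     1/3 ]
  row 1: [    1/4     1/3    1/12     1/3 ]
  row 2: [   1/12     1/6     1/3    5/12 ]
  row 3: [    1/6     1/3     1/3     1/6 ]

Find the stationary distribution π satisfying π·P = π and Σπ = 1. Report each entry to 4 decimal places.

π = [0.1825, 0.2608, 0.2529, 0.3038]

Balance equations π_j = Σ_i π_i·P[i][j]:
  π_0 = 1/4·π_0 + 1/4·π_1 + 1/12·π_2 + 1/6·π_3
  π_1 = 1/6·π_0 + 1/3·π_1 + 1/6·π_2 + 1/3·π_3
  π_2 = 1/4·π_0 + 1/12·π_1 + 1/3·π_2 + 1/3·π_3
  normalize: π_0 + π_1 + π_2 + π_3 = 1
Solving the linear system gives exactly π = [140/767, 200/767, 194/767, 233/767].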